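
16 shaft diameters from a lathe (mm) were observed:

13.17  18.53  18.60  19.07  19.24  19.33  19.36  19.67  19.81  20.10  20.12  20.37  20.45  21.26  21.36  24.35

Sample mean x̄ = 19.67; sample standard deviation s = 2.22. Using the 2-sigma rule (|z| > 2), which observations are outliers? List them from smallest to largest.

Cutoffs at x̄ ± 2s: 19.67 ± 2·2.22 = [15.23, 24.11].
13.17: z = -2.93, |z| > 2 → outlier.
24.35: z = 2.11, |z| > 2 → outlier.
Every other value lies within [15.23, 24.11].

13.17, 24.35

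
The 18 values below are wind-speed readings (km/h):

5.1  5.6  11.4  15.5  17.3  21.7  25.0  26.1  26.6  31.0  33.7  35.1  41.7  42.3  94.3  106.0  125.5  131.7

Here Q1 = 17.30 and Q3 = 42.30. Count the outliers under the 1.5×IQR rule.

IQR = 25.00; fences at 17.30 − 37.50 = -20.20 and 42.30 + 37.50 = 79.80.
Outside the cutoffs: 94.3, 106.0, 125.5, 131.7.

4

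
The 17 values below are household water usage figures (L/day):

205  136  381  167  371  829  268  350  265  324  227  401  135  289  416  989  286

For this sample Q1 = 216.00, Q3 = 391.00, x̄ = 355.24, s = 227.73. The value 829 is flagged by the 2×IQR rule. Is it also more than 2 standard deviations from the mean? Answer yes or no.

yes

z = (829 − 355.24) / 227.73 = 2.08.
|z| = 2.08 > 2.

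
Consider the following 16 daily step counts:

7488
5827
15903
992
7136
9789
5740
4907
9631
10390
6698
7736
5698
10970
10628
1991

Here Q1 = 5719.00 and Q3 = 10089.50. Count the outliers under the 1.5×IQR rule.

IQR = 4370.50; fences at 5719.00 − 6555.75 = -836.75 and 10089.50 + 6555.75 = 16645.25.
Every value lies within the cutoffs.

0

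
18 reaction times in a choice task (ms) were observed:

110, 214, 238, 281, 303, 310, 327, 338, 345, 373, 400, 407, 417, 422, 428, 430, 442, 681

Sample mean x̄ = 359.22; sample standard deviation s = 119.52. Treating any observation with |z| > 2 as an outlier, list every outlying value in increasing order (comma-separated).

110, 681

Cutoffs at x̄ ± 2s: 359.22 ± 2·119.52 = [120.18, 598.26].
110: z = -2.09, |z| > 2 → outlier.
681: z = 2.69, |z| > 2 → outlier.
Every other value lies within [120.18, 598.26].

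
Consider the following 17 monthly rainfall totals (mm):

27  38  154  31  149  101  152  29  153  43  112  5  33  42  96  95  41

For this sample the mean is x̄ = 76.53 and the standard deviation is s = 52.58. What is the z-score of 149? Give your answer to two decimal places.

z = (149 − 76.53) / 52.58 = 1.38.

1.38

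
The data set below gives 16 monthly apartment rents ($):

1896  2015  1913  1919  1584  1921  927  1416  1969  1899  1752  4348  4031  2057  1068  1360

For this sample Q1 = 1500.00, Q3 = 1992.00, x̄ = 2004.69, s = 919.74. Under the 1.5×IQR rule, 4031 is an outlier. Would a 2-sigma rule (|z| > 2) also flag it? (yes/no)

z = (4031 − 2004.69) / 919.74 = 2.20.
|z| = 2.20 > 2.

yes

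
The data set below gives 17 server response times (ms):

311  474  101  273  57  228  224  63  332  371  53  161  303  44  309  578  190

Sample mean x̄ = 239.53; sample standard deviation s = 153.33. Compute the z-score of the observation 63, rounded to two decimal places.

z = (63 − 239.53) / 153.33 = -1.15.

-1.15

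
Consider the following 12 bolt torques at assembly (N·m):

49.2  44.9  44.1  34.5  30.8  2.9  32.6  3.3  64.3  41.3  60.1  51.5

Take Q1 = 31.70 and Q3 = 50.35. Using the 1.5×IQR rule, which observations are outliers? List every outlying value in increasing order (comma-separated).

2.9, 3.3

IQR = Q3 − Q1 = 50.35 − 31.70 = 18.65.
Lower fence = Q1 − 1.5·IQR = 31.70 − 27.975 = 3.725.
Upper fence = Q3 + 1.5·IQR = 50.35 + 27.975 = 78.325.
2.9 < 3.725 → outlier.
3.3 < 3.725 → outlier.
All remaining values lie within [3.725, 78.325].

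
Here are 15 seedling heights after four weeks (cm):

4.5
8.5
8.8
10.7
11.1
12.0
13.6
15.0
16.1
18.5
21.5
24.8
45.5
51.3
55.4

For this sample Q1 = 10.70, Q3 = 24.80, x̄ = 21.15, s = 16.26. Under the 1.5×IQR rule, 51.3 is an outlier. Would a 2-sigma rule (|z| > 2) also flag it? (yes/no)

no

z = (51.3 − 21.15) / 16.26 = 1.85.
|z| = 1.85 ≤ 2.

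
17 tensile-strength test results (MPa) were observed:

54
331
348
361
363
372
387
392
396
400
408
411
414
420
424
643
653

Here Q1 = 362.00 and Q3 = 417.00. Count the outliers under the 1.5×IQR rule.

3

IQR = 55.00; fences at 362.00 − 82.50 = 279.50 and 417.00 + 82.50 = 499.50.
Outside the cutoffs: 54, 643, 653.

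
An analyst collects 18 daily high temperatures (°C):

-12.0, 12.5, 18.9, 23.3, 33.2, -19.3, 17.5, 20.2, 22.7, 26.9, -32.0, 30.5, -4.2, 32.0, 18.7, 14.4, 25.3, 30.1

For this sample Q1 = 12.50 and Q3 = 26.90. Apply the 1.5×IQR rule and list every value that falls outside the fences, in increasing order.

-32.0, -19.3, -12.0

IQR = Q3 − Q1 = 26.90 − 12.50 = 14.40.
Lower fence = Q1 − 1.5·IQR = 12.50 − 21.60 = -9.10.
Upper fence = Q3 + 1.5·IQR = 26.90 + 21.60 = 48.50.
-32.0 < -9.10 → outlier.
-19.3 < -9.10 → outlier.
-12.0 < -9.10 → outlier.
All remaining values lie within [-9.10, 48.50].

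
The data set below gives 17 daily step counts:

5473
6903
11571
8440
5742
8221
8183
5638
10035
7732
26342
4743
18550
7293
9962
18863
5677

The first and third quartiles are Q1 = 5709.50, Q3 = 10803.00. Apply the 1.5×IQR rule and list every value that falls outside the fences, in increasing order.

IQR = Q3 − Q1 = 10803.00 − 5709.50 = 5093.50.
Lower fence = Q1 − 1.5·IQR = 5709.50 − 7640.25 = -1930.75.
Upper fence = Q3 + 1.5·IQR = 10803.00 + 7640.25 = 18443.25.
18550 > 18443.25 → outlier.
18863 > 18443.25 → outlier.
26342 > 18443.25 → outlier.
All remaining values lie within [-1930.75, 18443.25].

18550, 18863, 26342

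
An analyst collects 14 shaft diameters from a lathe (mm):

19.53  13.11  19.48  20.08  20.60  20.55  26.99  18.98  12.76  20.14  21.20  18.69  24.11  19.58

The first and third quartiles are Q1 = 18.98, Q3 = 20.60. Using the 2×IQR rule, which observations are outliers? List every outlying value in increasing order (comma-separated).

IQR = Q3 − Q1 = 20.60 − 18.98 = 1.62.
Lower fence = Q1 − 2·IQR = 18.98 − 3.24 = 15.74.
Upper fence = Q3 + 2·IQR = 20.60 + 3.24 = 23.84.
12.76 < 15.74 → outlier.
13.11 < 15.74 → outlier.
24.11 > 23.84 → outlier.
26.99 > 23.84 → outlier.
All remaining values lie within [15.74, 23.84].

12.76, 13.11, 24.11, 26.99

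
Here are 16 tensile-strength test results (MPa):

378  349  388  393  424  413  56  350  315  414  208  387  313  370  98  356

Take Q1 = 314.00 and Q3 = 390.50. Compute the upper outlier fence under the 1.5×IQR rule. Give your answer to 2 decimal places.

IQR = Q3 − Q1 = 390.50 − 314.00 = 76.50.
Lower fence = Q1 − 1.5·IQR = 314.00 − 114.75 = 199.25.
Upper fence = Q3 + 1.5·IQR = 390.50 + 114.75 = 505.25.

505.25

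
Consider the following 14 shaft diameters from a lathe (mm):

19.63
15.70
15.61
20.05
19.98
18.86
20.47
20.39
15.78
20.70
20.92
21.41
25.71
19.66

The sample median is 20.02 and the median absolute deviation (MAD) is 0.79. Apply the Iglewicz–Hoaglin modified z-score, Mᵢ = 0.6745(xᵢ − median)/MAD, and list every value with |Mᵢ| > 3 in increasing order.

|Mᵢ| > 3 ⇔ |xᵢ − 20.02| > 3·0.79/0.6745 = 3.51.
So outliers lie outside [16.51, 23.53].
15.61: M = -3.77 → outlier.
15.70: M = -3.69 → outlier.
15.78: M = -3.62 → outlier.
25.71: M = 4.86 → outlier.

15.61, 15.70, 15.78, 25.71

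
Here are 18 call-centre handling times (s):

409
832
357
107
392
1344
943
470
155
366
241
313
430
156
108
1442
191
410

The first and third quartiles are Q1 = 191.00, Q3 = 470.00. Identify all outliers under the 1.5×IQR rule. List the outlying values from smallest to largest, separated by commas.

943, 1344, 1442

IQR = Q3 − Q1 = 470.00 − 191.00 = 279.00.
Lower fence = Q1 − 1.5·IQR = 191.00 − 418.50 = -227.50.
Upper fence = Q3 + 1.5·IQR = 470.00 + 418.50 = 888.50.
943 > 888.50 → outlier.
1344 > 888.50 → outlier.
1442 > 888.50 → outlier.
All remaining values lie within [-227.50, 888.50].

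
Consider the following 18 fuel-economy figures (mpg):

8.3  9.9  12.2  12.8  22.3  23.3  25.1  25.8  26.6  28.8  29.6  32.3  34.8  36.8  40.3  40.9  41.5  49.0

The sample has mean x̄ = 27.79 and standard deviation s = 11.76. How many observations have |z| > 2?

Cutoffs: x̄ ± 2s = [4.27, 51.31].
Every value lies within the cutoffs.

0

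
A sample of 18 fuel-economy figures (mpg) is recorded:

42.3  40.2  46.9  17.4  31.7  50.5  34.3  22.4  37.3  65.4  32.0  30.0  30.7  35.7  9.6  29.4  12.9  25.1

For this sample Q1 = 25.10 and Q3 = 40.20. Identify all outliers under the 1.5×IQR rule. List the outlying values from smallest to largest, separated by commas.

IQR = Q3 − Q1 = 40.20 − 25.10 = 15.10.
Lower fence = Q1 − 1.5·IQR = 25.10 − 22.65 = 2.45.
Upper fence = Q3 + 1.5·IQR = 40.20 + 22.65 = 62.85.
65.4 > 62.85 → outlier.
All remaining values lie within [2.45, 62.85].

65.4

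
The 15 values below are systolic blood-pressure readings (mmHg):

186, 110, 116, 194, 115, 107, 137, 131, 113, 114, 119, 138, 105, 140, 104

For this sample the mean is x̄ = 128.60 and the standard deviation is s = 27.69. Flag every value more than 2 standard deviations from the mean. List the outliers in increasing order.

Cutoffs at x̄ ± 2s: 128.60 ± 2·27.69 = [73.22, 183.98].
186: z = 2.07, |z| > 2 → outlier.
194: z = 2.36, |z| > 2 → outlier.
Every other value lies within [73.22, 183.98].

186, 194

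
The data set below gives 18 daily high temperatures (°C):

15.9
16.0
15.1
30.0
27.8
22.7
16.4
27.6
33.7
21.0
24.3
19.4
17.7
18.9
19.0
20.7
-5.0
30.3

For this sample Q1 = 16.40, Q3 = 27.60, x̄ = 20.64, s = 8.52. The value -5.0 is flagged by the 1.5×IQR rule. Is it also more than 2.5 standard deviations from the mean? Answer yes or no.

z = (-5.0 − 20.64) / 8.52 = -3.01.
|z| = 3.01 > 2.5.

yes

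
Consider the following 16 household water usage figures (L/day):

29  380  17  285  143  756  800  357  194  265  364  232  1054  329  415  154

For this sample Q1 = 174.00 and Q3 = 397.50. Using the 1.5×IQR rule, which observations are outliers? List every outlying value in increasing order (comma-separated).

IQR = Q3 − Q1 = 397.50 − 174.00 = 223.50.
Lower fence = Q1 − 1.5·IQR = 174.00 − 335.25 = -161.25.
Upper fence = Q3 + 1.5·IQR = 397.50 + 335.25 = 732.75.
756 > 732.75 → outlier.
800 > 732.75 → outlier.
1054 > 732.75 → outlier.
All remaining values lie within [-161.25, 732.75].

756, 800, 1054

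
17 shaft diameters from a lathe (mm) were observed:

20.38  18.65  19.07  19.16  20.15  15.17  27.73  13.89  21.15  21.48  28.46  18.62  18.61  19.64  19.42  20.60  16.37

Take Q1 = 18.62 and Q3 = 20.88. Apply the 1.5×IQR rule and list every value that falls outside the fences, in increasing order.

IQR = Q3 − Q1 = 20.88 − 18.62 = 2.26.
Lower fence = Q1 − 1.5·IQR = 18.62 − 3.39 = 15.23.
Upper fence = Q3 + 1.5·IQR = 20.88 + 3.39 = 24.27.
13.89 < 15.23 → outlier.
15.17 < 15.23 → outlier.
27.73 > 24.27 → outlier.
28.46 > 24.27 → outlier.
All remaining values lie within [15.23, 24.27].

13.89, 15.17, 27.73, 28.46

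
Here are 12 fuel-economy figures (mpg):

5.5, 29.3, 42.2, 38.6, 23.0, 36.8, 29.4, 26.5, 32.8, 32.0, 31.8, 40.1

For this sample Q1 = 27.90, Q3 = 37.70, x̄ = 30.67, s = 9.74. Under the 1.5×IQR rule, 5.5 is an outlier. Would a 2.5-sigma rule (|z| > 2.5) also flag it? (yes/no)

z = (5.5 − 30.67) / 9.74 = -2.58.
|z| = 2.58 > 2.5.

yes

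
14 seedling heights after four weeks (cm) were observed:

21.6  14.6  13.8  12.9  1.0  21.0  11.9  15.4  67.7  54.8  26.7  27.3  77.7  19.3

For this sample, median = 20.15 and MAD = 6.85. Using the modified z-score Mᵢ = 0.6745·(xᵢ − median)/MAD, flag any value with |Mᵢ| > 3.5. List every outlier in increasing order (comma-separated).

|Mᵢ| > 3.5 ⇔ |xᵢ − 20.15| > 3.5·6.85/0.6745 = 35.54.
So outliers lie outside [-15.39, 55.69].
67.7: M = 4.68 → outlier.
77.7: M = 5.67 → outlier.

67.7, 77.7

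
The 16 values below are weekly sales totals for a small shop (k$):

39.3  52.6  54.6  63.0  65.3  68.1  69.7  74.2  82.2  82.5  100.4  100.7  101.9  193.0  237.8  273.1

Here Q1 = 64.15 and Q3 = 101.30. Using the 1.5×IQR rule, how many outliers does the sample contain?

IQR = 37.15; fences at 64.15 − 55.725 = 8.425 and 101.30 + 55.725 = 157.025.
Outside the cutoffs: 193.0, 237.8, 273.1.

3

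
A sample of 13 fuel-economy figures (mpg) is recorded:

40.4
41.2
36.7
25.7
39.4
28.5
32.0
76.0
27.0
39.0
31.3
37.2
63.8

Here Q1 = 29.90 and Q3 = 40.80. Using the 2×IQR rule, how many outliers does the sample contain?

2

IQR = 10.90; fences at 29.90 − 21.80 = 8.10 and 40.80 + 21.80 = 62.60.
Outside the cutoffs: 63.8, 76.0.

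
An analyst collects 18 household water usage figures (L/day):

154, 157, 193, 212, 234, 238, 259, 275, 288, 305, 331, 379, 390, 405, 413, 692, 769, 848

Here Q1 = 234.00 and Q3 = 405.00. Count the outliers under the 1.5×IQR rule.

IQR = 171.00; fences at 234.00 − 256.50 = -22.50 and 405.00 + 256.50 = 661.50.
Outside the cutoffs: 692, 769, 848.

3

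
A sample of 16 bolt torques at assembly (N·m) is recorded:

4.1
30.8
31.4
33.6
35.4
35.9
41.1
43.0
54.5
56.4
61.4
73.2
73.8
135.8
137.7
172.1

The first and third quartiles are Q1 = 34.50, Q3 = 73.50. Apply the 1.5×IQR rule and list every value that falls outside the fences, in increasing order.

IQR = Q3 − Q1 = 73.50 − 34.50 = 39.00.
Lower fence = Q1 − 1.5·IQR = 34.50 − 58.50 = -24.00.
Upper fence = Q3 + 1.5·IQR = 73.50 + 58.50 = 132.00.
135.8 > 132.00 → outlier.
137.7 > 132.00 → outlier.
172.1 > 132.00 → outlier.
All remaining values lie within [-24.00, 132.00].

135.8, 137.7, 172.1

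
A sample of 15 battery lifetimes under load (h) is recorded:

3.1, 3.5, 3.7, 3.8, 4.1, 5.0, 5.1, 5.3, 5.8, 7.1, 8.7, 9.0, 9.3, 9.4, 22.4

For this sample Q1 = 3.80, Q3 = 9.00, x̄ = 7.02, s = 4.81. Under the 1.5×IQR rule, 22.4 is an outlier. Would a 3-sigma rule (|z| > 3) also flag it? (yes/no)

yes

z = (22.4 − 7.02) / 4.81 = 3.20.
|z| = 3.20 > 3.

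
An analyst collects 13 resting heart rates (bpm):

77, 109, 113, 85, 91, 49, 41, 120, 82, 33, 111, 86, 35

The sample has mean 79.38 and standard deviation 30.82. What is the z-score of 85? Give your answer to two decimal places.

z = (85 − 79.38) / 30.82 = 0.18.

0.18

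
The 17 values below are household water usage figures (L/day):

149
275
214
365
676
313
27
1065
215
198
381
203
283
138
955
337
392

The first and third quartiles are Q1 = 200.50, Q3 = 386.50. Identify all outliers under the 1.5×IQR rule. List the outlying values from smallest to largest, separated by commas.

IQR = Q3 − Q1 = 386.50 − 200.50 = 186.00.
Lower fence = Q1 − 1.5·IQR = 200.50 − 279.00 = -78.50.
Upper fence = Q3 + 1.5·IQR = 386.50 + 279.00 = 665.50.
676 > 665.50 → outlier.
955 > 665.50 → outlier.
1065 > 665.50 → outlier.
All remaining values lie within [-78.50, 665.50].

676, 955, 1065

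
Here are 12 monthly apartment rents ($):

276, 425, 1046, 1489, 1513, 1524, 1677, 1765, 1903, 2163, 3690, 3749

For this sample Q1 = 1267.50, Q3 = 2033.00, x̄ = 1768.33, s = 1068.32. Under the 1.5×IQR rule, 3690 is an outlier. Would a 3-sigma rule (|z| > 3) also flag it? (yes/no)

no

z = (3690 − 1768.33) / 1068.32 = 1.80.
|z| = 1.80 ≤ 3.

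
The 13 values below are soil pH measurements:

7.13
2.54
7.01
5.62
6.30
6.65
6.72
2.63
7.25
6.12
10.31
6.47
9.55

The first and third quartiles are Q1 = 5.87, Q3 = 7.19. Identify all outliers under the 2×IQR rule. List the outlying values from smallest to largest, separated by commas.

IQR = Q3 − Q1 = 7.19 − 5.87 = 1.32.
Lower fence = Q1 − 2·IQR = 5.87 − 2.64 = 3.23.
Upper fence = Q3 + 2·IQR = 7.19 + 2.64 = 9.83.
2.54 < 3.23 → outlier.
2.63 < 3.23 → outlier.
10.31 > 9.83 → outlier.
All remaining values lie within [3.23, 9.83].

2.54, 2.63, 10.31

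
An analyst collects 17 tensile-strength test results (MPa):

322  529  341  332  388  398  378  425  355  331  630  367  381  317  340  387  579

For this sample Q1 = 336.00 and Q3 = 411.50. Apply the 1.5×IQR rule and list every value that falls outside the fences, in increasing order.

IQR = Q3 − Q1 = 411.50 − 336.00 = 75.50.
Lower fence = Q1 − 1.5·IQR = 336.00 − 113.25 = 222.75.
Upper fence = Q3 + 1.5·IQR = 411.50 + 113.25 = 524.75.
529 > 524.75 → outlier.
579 > 524.75 → outlier.
630 > 524.75 → outlier.
All remaining values lie within [222.75, 524.75].

529, 579, 630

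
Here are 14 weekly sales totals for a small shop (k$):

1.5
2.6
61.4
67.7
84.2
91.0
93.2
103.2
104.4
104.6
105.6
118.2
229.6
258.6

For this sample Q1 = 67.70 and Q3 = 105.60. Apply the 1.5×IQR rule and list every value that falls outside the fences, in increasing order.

IQR = Q3 − Q1 = 105.60 − 67.70 = 37.90.
Lower fence = Q1 − 1.5·IQR = 67.70 − 56.85 = 10.85.
Upper fence = Q3 + 1.5·IQR = 105.60 + 56.85 = 162.45.
1.5 < 10.85 → outlier.
2.6 < 10.85 → outlier.
229.6 > 162.45 → outlier.
258.6 > 162.45 → outlier.
All remaining values lie within [10.85, 162.45].

1.5, 2.6, 229.6, 258.6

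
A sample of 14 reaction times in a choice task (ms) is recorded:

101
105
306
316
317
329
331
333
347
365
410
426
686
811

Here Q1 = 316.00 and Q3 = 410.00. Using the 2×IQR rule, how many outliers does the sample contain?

4

IQR = 94.00; fences at 316.00 − 188.00 = 128.00 and 410.00 + 188.00 = 598.00.
Outside the cutoffs: 101, 105, 686, 811.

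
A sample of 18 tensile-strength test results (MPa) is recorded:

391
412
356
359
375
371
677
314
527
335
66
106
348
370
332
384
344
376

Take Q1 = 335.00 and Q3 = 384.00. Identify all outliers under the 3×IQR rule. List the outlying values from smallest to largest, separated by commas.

66, 106, 677

IQR = Q3 − Q1 = 384.00 − 335.00 = 49.00.
Lower fence = Q1 − 3·IQR = 335.00 − 147.00 = 188.00.
Upper fence = Q3 + 3·IQR = 384.00 + 147.00 = 531.00.
66 < 188.00 → outlier.
106 < 188.00 → outlier.
677 > 531.00 → outlier.
All remaining values lie within [188.00, 531.00].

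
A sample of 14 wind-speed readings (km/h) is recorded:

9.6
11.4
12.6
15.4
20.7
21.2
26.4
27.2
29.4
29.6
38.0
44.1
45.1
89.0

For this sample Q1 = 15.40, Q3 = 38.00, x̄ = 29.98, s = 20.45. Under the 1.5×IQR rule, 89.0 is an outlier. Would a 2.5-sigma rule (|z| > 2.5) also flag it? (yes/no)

yes

z = (89.0 − 29.98) / 20.45 = 2.89.
|z| = 2.89 > 2.5.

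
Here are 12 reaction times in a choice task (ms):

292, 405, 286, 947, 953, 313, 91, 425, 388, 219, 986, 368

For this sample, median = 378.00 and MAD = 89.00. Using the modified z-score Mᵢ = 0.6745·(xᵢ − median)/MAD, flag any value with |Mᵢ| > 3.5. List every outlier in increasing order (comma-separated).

|Mᵢ| > 3.5 ⇔ |xᵢ − 378.00| > 3.5·89.00/0.6745 = 461.82.
So outliers lie outside [-83.82, 839.82].
947: M = 4.31 → outlier.
953: M = 4.36 → outlier.
986: M = 4.61 → outlier.

947, 953, 986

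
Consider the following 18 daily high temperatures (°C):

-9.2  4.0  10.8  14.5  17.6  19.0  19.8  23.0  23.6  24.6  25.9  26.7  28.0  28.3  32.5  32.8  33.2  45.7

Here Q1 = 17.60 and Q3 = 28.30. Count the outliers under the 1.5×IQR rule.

2

IQR = 10.70; fences at 17.60 − 16.05 = 1.55 and 28.30 + 16.05 = 44.35.
Outside the cutoffs: -9.2, 45.7.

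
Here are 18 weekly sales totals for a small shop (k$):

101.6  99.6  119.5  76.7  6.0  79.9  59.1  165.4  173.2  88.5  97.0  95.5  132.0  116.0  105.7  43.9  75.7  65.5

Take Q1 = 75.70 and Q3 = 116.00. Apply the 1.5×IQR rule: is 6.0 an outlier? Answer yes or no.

IQR = Q3 − Q1 = 116.00 − 75.70 = 40.30.
Lower fence = Q1 − 1.5·IQR = 75.70 − 60.45 = 15.25.
Upper fence = Q3 + 1.5·IQR = 116.00 + 60.45 = 176.45.
6.0 lies below the lower fence.

yes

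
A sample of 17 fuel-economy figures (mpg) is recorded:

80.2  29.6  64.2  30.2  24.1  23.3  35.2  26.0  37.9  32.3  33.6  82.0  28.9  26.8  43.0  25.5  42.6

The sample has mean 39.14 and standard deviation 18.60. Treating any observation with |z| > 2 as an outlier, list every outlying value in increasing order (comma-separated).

Cutoffs at x̄ ± 2s: 39.14 ± 2·18.60 = [1.94, 76.34].
80.2: z = 2.21, |z| > 2 → outlier.
82.0: z = 2.30, |z| > 2 → outlier.
Every other value lies within [1.94, 76.34].

80.2, 82.0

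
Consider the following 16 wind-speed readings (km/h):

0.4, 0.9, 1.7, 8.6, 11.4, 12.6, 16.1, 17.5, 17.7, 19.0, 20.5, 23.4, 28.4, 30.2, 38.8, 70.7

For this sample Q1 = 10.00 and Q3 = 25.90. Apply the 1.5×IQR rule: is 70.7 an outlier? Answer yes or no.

IQR = Q3 − Q1 = 25.90 − 10.00 = 15.90.
Lower fence = Q1 − 1.5·IQR = 10.00 − 23.85 = -13.85.
Upper fence = Q3 + 1.5·IQR = 25.90 + 23.85 = 49.75.
70.7 lies above the upper fence.

yes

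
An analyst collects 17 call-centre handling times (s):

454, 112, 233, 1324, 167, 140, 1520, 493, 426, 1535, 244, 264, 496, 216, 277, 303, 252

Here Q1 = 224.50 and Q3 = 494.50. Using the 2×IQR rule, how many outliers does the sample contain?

3

IQR = 270.00; fences at 224.50 − 540.00 = -315.50 and 494.50 + 540.00 = 1034.50.
Outside the cutoffs: 1324, 1520, 1535.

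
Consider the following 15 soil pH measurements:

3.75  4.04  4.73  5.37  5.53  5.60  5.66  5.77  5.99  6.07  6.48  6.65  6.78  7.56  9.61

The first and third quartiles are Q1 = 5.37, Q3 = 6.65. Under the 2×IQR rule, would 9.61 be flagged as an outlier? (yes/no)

IQR = Q3 − Q1 = 6.65 − 5.37 = 1.28.
Lower fence = Q1 − 2·IQR = 5.37 − 2.56 = 2.81.
Upper fence = Q3 + 2·IQR = 6.65 + 2.56 = 9.21.
9.61 lies above the upper fence.

yes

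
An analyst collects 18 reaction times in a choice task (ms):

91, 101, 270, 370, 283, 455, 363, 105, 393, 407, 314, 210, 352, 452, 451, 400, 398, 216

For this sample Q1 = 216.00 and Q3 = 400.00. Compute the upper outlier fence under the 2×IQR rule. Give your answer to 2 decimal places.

768.00

IQR = Q3 − Q1 = 400.00 − 216.00 = 184.00.
Lower fence = Q1 − 2·IQR = 216.00 − 368.00 = -152.00.
Upper fence = Q3 + 2·IQR = 400.00 + 368.00 = 768.00.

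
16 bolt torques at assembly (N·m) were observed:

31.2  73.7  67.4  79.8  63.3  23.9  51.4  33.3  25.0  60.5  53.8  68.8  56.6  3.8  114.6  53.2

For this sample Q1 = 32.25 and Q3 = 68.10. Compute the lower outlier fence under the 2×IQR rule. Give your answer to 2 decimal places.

-39.45

IQR = Q3 − Q1 = 68.10 − 32.25 = 35.85.
Lower fence = Q1 − 2·IQR = 32.25 − 71.70 = -39.45.
Upper fence = Q3 + 2·IQR = 68.10 + 71.70 = 139.80.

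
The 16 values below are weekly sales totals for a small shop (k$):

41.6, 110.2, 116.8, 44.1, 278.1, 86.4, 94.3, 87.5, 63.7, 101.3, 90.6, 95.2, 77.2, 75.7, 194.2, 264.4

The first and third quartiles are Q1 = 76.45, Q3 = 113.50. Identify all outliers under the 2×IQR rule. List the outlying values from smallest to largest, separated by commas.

IQR = Q3 − Q1 = 113.50 − 76.45 = 37.05.
Lower fence = Q1 − 2·IQR = 76.45 − 74.10 = 2.35.
Upper fence = Q3 + 2·IQR = 113.50 + 74.10 = 187.60.
194.2 > 187.60 → outlier.
264.4 > 187.60 → outlier.
278.1 > 187.60 → outlier.
All remaining values lie within [2.35, 187.60].

194.2, 264.4, 278.1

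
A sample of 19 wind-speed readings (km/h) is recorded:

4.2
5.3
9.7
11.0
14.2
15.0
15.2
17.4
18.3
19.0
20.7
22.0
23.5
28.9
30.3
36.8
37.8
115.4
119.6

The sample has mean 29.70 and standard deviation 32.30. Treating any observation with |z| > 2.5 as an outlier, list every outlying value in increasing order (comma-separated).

Cutoffs at x̄ ± 2.5s: 29.70 ± 2.5·32.30 = [-51.05, 110.45].
115.4: z = 2.65, |z| > 2.5 → outlier.
119.6: z = 2.78, |z| > 2.5 → outlier.
Every other value lies within [-51.05, 110.45].

115.4, 119.6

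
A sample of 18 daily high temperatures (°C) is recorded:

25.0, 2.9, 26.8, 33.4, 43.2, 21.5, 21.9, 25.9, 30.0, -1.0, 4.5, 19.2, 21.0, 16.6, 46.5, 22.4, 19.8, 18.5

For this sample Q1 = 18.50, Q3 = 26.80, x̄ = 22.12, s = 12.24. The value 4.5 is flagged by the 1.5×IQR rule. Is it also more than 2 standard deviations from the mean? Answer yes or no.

z = (4.5 − 22.12) / 12.24 = -1.44.
|z| = 1.44 ≤ 2.

no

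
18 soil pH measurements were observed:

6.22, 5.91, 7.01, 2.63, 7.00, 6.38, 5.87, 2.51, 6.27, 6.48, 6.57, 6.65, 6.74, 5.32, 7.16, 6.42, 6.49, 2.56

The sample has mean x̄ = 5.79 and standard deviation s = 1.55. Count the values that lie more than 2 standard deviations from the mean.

Cutoffs: x̄ ± 2s = [2.69, 8.89].
Outside the cutoffs: 2.51, 2.56, 2.63.

3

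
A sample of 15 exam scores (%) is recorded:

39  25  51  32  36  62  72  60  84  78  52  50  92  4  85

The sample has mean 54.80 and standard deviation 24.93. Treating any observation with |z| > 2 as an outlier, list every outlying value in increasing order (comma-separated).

4

Cutoffs at x̄ ± 2s: 54.80 ± 2·24.93 = [4.94, 104.66].
4: z = -2.04, |z| > 2 → outlier.
Every other value lies within [4.94, 104.66].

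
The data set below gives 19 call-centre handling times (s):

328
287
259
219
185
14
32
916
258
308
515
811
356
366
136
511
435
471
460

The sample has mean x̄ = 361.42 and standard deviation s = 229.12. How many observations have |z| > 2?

Cutoffs: x̄ ± 2s = [-96.82, 819.66].
Outside the cutoffs: 916.

1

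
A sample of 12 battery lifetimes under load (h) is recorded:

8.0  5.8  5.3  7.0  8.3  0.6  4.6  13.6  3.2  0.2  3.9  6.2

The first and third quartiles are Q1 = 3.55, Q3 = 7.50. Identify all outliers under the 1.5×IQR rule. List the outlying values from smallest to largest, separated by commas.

13.6

IQR = Q3 − Q1 = 7.50 − 3.55 = 3.95.
Lower fence = Q1 − 1.5·IQR = 3.55 − 5.925 = -2.375.
Upper fence = Q3 + 1.5·IQR = 7.50 + 5.925 = 13.425.
13.6 > 13.425 → outlier.
All remaining values lie within [-2.375, 13.425].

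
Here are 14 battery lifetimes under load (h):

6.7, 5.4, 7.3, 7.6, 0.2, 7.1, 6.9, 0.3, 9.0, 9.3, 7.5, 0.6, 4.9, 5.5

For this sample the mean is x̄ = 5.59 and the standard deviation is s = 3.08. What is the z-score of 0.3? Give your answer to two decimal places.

z = (0.3 − 5.59) / 3.08 = -1.72.

-1.72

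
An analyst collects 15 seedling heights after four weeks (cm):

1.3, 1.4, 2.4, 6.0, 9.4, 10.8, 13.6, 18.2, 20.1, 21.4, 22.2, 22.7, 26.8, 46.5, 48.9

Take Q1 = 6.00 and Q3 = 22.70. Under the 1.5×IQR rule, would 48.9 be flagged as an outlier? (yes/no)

IQR = Q3 − Q1 = 22.70 − 6.00 = 16.70.
Lower fence = Q1 − 1.5·IQR = 6.00 − 25.05 = -19.05.
Upper fence = Q3 + 1.5·IQR = 22.70 + 25.05 = 47.75.
48.9 lies above the upper fence.

yes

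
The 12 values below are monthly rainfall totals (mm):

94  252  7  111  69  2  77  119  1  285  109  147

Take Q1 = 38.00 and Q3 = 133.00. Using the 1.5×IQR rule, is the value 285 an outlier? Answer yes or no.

IQR = Q3 − Q1 = 133.00 − 38.00 = 95.00.
Lower fence = Q1 − 1.5·IQR = 38.00 − 142.50 = -104.50.
Upper fence = Q3 + 1.5·IQR = 133.00 + 142.50 = 275.50.
285 lies above the upper fence.

yes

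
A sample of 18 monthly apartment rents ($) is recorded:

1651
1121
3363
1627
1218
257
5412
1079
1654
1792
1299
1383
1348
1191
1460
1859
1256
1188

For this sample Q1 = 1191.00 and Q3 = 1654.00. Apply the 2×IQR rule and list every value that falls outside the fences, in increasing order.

257, 3363, 5412

IQR = Q3 − Q1 = 1654.00 − 1191.00 = 463.00.
Lower fence = Q1 − 2·IQR = 1191.00 − 926.00 = 265.00.
Upper fence = Q3 + 2·IQR = 1654.00 + 926.00 = 2580.00.
257 < 265.00 → outlier.
3363 > 2580.00 → outlier.
5412 > 2580.00 → outlier.
All remaining values lie within [265.00, 2580.00].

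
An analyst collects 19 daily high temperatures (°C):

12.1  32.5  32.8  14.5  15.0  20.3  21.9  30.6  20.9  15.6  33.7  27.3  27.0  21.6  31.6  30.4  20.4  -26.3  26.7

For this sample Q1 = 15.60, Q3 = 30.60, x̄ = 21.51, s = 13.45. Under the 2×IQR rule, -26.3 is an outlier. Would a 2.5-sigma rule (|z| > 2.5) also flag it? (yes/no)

yes

z = (-26.3 − 21.51) / 13.45 = -3.55.
|z| = 3.55 > 2.5.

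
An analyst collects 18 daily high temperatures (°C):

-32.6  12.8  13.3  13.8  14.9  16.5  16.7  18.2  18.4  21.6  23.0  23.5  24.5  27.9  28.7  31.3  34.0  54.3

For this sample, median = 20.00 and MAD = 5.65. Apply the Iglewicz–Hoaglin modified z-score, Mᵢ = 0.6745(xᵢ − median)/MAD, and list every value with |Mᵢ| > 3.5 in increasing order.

|Mᵢ| > 3.5 ⇔ |xᵢ − 20.00| > 3.5·5.65/0.6745 = 29.32.
So outliers lie outside [-9.32, 49.32].
-32.6: M = -6.28 → outlier.
54.3: M = 4.09 → outlier.

-32.6, 54.3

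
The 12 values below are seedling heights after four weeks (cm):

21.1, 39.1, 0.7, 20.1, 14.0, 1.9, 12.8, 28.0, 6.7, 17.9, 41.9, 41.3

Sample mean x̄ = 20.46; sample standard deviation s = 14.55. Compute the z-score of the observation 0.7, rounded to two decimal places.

z = (0.7 − 20.46) / 14.55 = -1.36.

-1.36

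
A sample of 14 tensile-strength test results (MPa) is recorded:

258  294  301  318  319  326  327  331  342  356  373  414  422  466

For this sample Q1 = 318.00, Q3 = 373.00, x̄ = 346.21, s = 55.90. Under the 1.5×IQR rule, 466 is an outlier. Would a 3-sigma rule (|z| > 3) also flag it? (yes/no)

z = (466 − 346.21) / 55.90 = 2.14.
|z| = 2.14 ≤ 3.

no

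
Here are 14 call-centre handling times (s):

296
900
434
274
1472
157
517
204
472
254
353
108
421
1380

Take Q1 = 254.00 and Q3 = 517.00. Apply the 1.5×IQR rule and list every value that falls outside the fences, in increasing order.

1380, 1472

IQR = Q3 − Q1 = 517.00 − 254.00 = 263.00.
Lower fence = Q1 − 1.5·IQR = 254.00 − 394.50 = -140.50.
Upper fence = Q3 + 1.5·IQR = 517.00 + 394.50 = 911.50.
1380 > 911.50 → outlier.
1472 > 911.50 → outlier.
All remaining values lie within [-140.50, 911.50].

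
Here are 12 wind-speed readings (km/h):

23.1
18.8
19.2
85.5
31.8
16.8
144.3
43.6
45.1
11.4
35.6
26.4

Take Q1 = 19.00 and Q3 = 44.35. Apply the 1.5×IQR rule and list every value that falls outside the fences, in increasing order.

IQR = Q3 − Q1 = 44.35 − 19.00 = 25.35.
Lower fence = Q1 − 1.5·IQR = 19.00 − 38.025 = -19.025.
Upper fence = Q3 + 1.5·IQR = 44.35 + 38.025 = 82.375.
85.5 > 82.375 → outlier.
144.3 > 82.375 → outlier.
All remaining values lie within [-19.025, 82.375].

85.5, 144.3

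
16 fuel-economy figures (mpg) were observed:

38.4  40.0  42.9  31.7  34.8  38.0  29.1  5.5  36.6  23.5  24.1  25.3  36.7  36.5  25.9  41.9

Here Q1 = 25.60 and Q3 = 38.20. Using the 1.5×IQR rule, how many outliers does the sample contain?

IQR = 12.60; fences at 25.60 − 18.90 = 6.70 and 38.20 + 18.90 = 57.10.
Outside the cutoffs: 5.5.

1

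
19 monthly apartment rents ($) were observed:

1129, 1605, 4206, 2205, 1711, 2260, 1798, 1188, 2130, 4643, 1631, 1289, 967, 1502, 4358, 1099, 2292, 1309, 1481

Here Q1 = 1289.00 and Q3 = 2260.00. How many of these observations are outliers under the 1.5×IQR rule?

3

IQR = 971.00; fences at 1289.00 − 1456.50 = -167.50 and 2260.00 + 1456.50 = 3716.50.
Outside the cutoffs: 4206, 4358, 4643.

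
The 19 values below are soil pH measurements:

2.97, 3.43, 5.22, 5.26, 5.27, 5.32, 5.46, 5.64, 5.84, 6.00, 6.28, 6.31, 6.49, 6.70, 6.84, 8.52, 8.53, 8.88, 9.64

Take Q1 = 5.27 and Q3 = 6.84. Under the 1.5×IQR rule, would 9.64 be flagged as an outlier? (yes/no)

IQR = Q3 − Q1 = 6.84 − 5.27 = 1.57.
Lower fence = Q1 − 1.5·IQR = 5.27 − 2.355 = 2.915.
Upper fence = Q3 + 1.5·IQR = 6.84 + 2.355 = 9.195.
9.64 lies above the upper fence.

yes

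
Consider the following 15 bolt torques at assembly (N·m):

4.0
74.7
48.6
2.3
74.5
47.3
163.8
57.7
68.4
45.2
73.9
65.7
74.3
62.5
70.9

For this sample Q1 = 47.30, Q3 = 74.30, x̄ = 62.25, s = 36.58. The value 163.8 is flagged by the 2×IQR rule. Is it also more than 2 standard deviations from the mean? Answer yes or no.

z = (163.8 − 62.25) / 36.58 = 2.78.
|z| = 2.78 > 2.

yes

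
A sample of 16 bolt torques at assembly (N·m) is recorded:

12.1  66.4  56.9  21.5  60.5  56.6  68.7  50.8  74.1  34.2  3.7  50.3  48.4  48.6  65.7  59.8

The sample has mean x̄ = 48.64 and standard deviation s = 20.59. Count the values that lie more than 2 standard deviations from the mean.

Cutoffs: x̄ ± 2s = [7.46, 89.82].
Outside the cutoffs: 3.7.

1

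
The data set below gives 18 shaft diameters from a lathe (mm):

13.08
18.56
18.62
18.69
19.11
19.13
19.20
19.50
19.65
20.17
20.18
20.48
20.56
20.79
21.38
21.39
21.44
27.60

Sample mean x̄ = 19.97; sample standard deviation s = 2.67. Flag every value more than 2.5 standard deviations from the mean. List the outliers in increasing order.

Cutoffs at x̄ ± 2.5s: 19.97 ± 2.5·2.67 = [13.295, 26.645].
13.08: z = -2.58, |z| > 2.5 → outlier.
27.60: z = 2.86, |z| > 2.5 → outlier.
Every other value lies within [13.295, 26.645].

13.08, 27.60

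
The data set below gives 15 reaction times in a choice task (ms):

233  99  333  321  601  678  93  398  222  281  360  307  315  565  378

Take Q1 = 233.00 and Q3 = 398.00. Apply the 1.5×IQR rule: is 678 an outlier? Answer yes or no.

IQR = Q3 − Q1 = 398.00 − 233.00 = 165.00.
Lower fence = Q1 − 1.5·IQR = 233.00 − 247.50 = -14.50.
Upper fence = Q3 + 1.5·IQR = 398.00 + 247.50 = 645.50.
678 lies above the upper fence.

yes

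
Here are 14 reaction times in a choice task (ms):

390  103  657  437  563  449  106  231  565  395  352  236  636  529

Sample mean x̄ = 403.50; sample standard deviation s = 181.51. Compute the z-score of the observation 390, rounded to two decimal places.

-0.07

z = (390 − 403.50) / 181.51 = -0.07.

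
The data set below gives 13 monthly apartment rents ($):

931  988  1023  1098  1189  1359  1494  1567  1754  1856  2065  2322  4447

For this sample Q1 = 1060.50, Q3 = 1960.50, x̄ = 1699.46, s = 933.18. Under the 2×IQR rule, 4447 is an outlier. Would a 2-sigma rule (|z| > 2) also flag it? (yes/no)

z = (4447 − 1699.46) / 933.18 = 2.94.
|z| = 2.94 > 2.

yes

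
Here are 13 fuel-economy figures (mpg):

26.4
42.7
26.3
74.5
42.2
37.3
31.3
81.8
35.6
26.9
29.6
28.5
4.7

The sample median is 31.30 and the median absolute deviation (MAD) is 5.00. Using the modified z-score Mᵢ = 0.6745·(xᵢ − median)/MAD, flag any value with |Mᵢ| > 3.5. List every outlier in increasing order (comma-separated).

|Mᵢ| > 3.5 ⇔ |xᵢ − 31.30| > 3.5·5.00/0.6745 = 25.95.
So outliers lie outside [5.35, 57.25].
4.7: M = -3.59 → outlier.
74.5: M = 5.83 → outlier.
81.8: M = 6.81 → outlier.

4.7, 74.5, 81.8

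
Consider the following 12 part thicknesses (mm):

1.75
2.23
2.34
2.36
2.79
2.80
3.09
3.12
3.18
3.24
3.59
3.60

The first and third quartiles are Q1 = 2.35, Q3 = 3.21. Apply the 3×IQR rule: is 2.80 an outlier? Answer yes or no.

no

IQR = Q3 − Q1 = 3.21 − 2.35 = 0.86.
Lower fence = Q1 − 3·IQR = 2.35 − 2.58 = -0.23.
Upper fence = Q3 + 3·IQR = 3.21 + 2.58 = 5.79.
2.80 lies within [-0.23, 5.79].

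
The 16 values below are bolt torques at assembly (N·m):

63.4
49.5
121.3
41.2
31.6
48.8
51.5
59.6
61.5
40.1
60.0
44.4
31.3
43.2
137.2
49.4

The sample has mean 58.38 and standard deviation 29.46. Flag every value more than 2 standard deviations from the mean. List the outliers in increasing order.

Cutoffs at x̄ ± 2s: 58.38 ± 2·29.46 = [-0.54, 117.30].
121.3: z = 2.14, |z| > 2 → outlier.
137.2: z = 2.68, |z| > 2 → outlier.
Every other value lies within [-0.54, 117.30].

121.3, 137.2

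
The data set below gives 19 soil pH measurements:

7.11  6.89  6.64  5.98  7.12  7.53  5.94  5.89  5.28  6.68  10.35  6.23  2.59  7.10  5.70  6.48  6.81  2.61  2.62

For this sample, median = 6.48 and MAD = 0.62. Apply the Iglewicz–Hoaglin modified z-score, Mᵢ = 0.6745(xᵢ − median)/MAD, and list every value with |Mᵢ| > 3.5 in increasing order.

|Mᵢ| > 3.5 ⇔ |xᵢ − 6.48| > 3.5·0.62/0.6745 = 3.22.
So outliers lie outside [3.26, 9.70].
2.59: M = -4.23 → outlier.
2.61: M = -4.21 → outlier.
2.62: M = -4.20 → outlier.
10.35: M = 4.21 → outlier.

2.59, 2.61, 2.62, 10.35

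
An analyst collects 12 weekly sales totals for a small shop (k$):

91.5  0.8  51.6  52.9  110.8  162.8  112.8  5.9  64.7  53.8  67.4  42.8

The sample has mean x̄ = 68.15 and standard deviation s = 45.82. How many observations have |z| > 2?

1

Cutoffs: x̄ ± 2s = [-23.49, 159.79].
Outside the cutoffs: 162.8.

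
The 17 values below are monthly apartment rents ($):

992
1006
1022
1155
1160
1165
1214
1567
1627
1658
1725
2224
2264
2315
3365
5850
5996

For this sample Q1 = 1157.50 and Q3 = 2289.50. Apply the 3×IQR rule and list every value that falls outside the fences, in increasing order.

IQR = Q3 − Q1 = 2289.50 − 1157.50 = 1132.00.
Lower fence = Q1 − 3·IQR = 1157.50 − 3396.00 = -2238.50.
Upper fence = Q3 + 3·IQR = 2289.50 + 3396.00 = 5685.50.
5850 > 5685.50 → outlier.
5996 > 5685.50 → outlier.
All remaining values lie within [-2238.50, 5685.50].

5850, 5996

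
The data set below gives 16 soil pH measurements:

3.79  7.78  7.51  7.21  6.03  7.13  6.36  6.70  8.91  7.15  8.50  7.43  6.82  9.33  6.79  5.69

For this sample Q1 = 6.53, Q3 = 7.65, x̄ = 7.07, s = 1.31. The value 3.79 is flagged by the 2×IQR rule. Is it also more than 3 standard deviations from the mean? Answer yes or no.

no

z = (3.79 − 7.07) / 1.31 = -2.50.
|z| = 2.50 ≤ 3.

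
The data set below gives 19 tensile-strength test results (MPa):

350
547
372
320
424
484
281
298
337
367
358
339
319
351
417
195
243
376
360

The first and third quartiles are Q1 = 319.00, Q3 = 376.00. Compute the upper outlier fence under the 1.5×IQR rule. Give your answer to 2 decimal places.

461.50

IQR = Q3 − Q1 = 376.00 − 319.00 = 57.00.
Lower fence = Q1 − 1.5·IQR = 319.00 − 85.50 = 233.50.
Upper fence = Q3 + 1.5·IQR = 376.00 + 85.50 = 461.50.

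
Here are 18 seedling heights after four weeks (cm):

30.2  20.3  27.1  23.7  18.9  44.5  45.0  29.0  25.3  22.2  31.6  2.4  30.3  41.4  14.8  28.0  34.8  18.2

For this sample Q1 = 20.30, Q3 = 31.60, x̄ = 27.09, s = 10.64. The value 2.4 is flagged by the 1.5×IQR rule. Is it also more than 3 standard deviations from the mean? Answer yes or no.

z = (2.4 − 27.09) / 10.64 = -2.32.
|z| = 2.32 ≤ 3.

no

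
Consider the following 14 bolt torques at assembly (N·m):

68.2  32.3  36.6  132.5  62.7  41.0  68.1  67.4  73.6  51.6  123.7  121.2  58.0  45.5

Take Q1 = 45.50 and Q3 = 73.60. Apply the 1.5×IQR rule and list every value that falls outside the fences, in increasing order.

121.2, 123.7, 132.5

IQR = Q3 − Q1 = 73.60 − 45.50 = 28.10.
Lower fence = Q1 − 1.5·IQR = 45.50 − 42.15 = 3.35.
Upper fence = Q3 + 1.5·IQR = 73.60 + 42.15 = 115.75.
121.2 > 115.75 → outlier.
123.7 > 115.75 → outlier.
132.5 > 115.75 → outlier.
All remaining values lie within [3.35, 115.75].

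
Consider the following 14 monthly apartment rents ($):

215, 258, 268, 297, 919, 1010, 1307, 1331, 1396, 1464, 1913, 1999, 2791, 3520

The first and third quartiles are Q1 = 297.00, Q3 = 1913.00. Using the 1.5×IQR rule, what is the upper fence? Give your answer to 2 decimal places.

4337.00

IQR = Q3 − Q1 = 1913.00 − 297.00 = 1616.00.
Lower fence = Q1 − 1.5·IQR = 297.00 − 2424.00 = -2127.00.
Upper fence = Q3 + 1.5·IQR = 1913.00 + 2424.00 = 4337.00.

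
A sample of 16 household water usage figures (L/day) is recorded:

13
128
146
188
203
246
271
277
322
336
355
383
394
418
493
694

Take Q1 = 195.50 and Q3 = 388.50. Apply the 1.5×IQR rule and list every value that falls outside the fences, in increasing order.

IQR = Q3 − Q1 = 388.50 − 195.50 = 193.00.
Lower fence = Q1 − 1.5·IQR = 195.50 − 289.50 = -94.00.
Upper fence = Q3 + 1.5·IQR = 388.50 + 289.50 = 678.00.
694 > 678.00 → outlier.
All remaining values lie within [-94.00, 678.00].

694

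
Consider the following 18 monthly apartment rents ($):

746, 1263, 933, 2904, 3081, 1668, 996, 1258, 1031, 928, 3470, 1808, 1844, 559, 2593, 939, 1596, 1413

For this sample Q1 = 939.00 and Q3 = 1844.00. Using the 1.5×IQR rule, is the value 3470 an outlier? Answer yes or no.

IQR = Q3 − Q1 = 1844.00 − 939.00 = 905.00.
Lower fence = Q1 − 1.5·IQR = 939.00 − 1357.50 = -418.50.
Upper fence = Q3 + 1.5·IQR = 1844.00 + 1357.50 = 3201.50.
3470 lies above the upper fence.

yes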